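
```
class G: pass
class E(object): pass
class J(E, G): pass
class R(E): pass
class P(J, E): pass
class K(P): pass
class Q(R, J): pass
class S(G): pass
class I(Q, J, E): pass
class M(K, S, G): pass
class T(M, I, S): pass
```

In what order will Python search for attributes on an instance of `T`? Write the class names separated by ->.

L[T] = T + merge(L[M], L[I], L[S], [M I S])
  take M:  [M K P J E S G object] + [I Q R J E G object] + [S G object] + [M I S]
  take K:  [K P J E S G object] + [I Q R J E G object] + [S G object] + [I S]
  take P:  [P J E S G object] + [I Q R J E G object] + [S G object] + [I S]
  take I:  [J E S G object] + [I Q R J E G object] + [S G object] + [I S]
  take Q:  [J E S G object] + [Q R J E G object] + [S G object] + [S]
  take R:  [J E S G object] + [R J E G object] + [S G object] + [S]
  take J:  [J E S G object] + [J E G object] + [S G object] + [S]
  take E:  [E S G object] + [E G object] + [S G object] + [S]
  take S:  [S G object] + [G object] + [S G object] + [S]
  take G:  [G object] + [G object] + [G object]
  take object:  [object] + [object] + [object]

T -> M -> K -> P -> I -> Q -> R -> J -> E -> S -> G -> object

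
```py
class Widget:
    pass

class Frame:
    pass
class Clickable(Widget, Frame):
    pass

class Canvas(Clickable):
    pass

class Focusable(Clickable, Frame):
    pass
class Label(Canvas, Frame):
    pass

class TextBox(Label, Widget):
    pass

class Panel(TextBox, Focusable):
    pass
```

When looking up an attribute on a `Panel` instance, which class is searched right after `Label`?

Canvas

L[Panel] = Panel + merge(L[TextBox], L[Focusable], [TextBox Focusable])
  take TextBox:  [TextBox Label Canvas Clickable Widget Frame object] + [Focusable Clickable Widget Frame object] + [TextBox Focusable]
  take Label:  [Label Canvas Clickable Widget Frame object] + [Focusable Clickable Widget Frame object] + [Focusable]
  take Canvas:  [Canvas Clickable Widget Frame object] + [Focusable Clickable Widget Frame object] + [Focusable]
  take Focusable:  [Clickable Widget Frame object] + [Focusable Clickable Widget Frame object] + [Focusable]
  take Clickable:  [Clickable Widget Frame object] + [Clickable Widget Frame object]
  take Widget:  [Widget Frame object] + [Widget Frame object]
  take Frame:  [Frame object] + [Frame object]
  take object:  [object] + [object]
MRO: Panel TextBox Label Canvas Focusable Clickable Widget Frame object
Label is at position 2; next is Canvas.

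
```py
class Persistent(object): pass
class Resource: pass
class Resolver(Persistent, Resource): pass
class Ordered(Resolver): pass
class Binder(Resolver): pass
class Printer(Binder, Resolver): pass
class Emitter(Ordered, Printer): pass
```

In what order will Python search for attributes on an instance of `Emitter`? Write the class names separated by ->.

L[Emitter] = Emitter + merge(L[Ordered], L[Printer], [Ordered Printer])
  take Ordered:  [Ordered Resolver Persistent Resource object] + [Printer Binder Resolver Persistent Resource object] + [Ordered Printer]
  take Printer:  [Resolver Persistent Resource object] + [Printer Binder Resolver Persistent Resource object] + [Printer]
  take Binder:  [Resolver Persistent Resource object] + [Binder Resolver Persistent Resource object]
  take Resolver:  [Resolver Persistent Resource object] + [Resolver Persistent Resource object]
  take Persistent:  [Persistent Resource object] + [Persistent Resource object]
  take Resource:  [Resource object] + [Resource object]
  take object:  [object] + [object]

Emitter -> Ordered -> Printer -> Binder -> Resolver -> Persistent -> Resource -> object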